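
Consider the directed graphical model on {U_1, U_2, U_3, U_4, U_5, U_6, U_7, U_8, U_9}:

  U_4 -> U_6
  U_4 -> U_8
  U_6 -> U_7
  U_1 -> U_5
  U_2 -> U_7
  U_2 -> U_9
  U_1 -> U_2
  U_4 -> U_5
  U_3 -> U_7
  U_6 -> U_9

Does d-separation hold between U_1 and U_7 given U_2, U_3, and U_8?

Yes

4 paths connect U_1 and U_7; each must be blocked for d-separation to hold:
Path 1: U_1 → U_5 ← U_4 → U_6 → U_7
  U_5 is a collider here and neither U_5 nor any of its descendants is conditioned on, so the collider stays closed — the path is blocked at U_5.
Path 2: U_1 → U_5 ← U_4 → U_6 → U_9 ← U_2 → U_7
  U_5 is a collider here and neither U_5 nor any of its descendants is conditioned on, so the collider stays closed — the path is blocked at U_5.
Path 3: U_1 → U_2 → U_7
  U_2 is a chain here and U_2 is conditioned on, so the path is blocked at U_2.
Path 4: U_1 → U_2 → U_9 ← U_6 → U_7
  U_2 is a chain here and U_2 is conditioned on, so the path is blocked at U_2.
Since every path is blocked, d-separation holds.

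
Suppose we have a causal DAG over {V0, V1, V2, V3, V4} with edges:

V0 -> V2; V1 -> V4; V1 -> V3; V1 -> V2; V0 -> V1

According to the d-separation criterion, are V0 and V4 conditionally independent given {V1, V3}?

2 paths connect V0 and V4; each must be blocked for d-separation to hold:
Path 1: V0 → V1 → V4
  V1 is a chain here and V1 is conditioned on, so the path is blocked at V1.
Path 2: V0 → V2 ← V1 → V4
  V2 is a collider here and neither V2 nor any of its descendants is conditioned on, so the collider stays closed — the path is blocked at V2.
All paths are blocked; V0 ⊥ V4 | {V1, V3} holds.

Yes — V0 and V4 are d-separated given {V1, V3}.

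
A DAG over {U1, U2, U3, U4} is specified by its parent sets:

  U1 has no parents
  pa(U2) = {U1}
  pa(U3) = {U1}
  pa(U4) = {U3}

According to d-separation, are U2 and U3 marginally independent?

There is one path between U2 and U3:
Path 1: U2 ← U1 → U3
  U1 is a fork and U1 is not conditioned on — no node blocks this path, so it is active.
Since the path U2 ← U1 → U3 is active, U2 and U3 are not d-separated given ∅.

No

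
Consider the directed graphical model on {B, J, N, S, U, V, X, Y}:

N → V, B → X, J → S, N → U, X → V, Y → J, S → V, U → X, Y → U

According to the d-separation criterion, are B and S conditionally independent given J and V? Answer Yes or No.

4 paths connect B and S; each must be blocked for d-separation to hold:
  1. B → X → V ← S — X:chain[open]; V:collider[open] ⇒ active
  2. B → X → V ← N → U ← Y → J → S — X:chain[open]; V:collider[open]; N:fork[open]; U:collider[open]; Y:fork[open]; J:chain[blocks] ⇒ blocked
  3. B → X ← U ← Y → J → S — X:collider[open]; U:chain[open]; Y:fork[open]; J:chain[blocks] ⇒ blocked
  4. B → X ← U ← N → V ← S — X:collider[open]; U:chain[open]; N:fork[open]; V:collider[open] ⇒ active
Because an active path exists, B and S are not d-separated.

No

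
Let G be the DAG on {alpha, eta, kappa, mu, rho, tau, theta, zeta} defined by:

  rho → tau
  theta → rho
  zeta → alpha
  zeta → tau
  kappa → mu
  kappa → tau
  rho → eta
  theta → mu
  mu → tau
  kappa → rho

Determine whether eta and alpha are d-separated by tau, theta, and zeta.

Yes

5 paths connect eta and alpha; each must be blocked for d-separation to hold:
Path 1: eta ← rho ← theta → mu → tau ← zeta → alpha
  theta is a fork here and theta is conditioned on, so the path is blocked at theta.
Path 2: eta ← rho ← theta → mu ← kappa → tau ← zeta → alpha
  theta is a fork here and theta is conditioned on, so the path is blocked at theta.
Path 3: eta ← rho → tau ← zeta → alpha
  zeta is a fork here and zeta is conditioned on, so the path is blocked at zeta.
Path 4: eta ← rho ← kappa → tau ← zeta → alpha
  zeta is a fork here and zeta is conditioned on, so the path is blocked at zeta.
Path 5: eta ← rho ← kappa → mu → tau ← zeta → alpha
  zeta is a fork here and zeta is conditioned on, so the path is blocked at zeta.
Since every path is blocked, d-separation holds.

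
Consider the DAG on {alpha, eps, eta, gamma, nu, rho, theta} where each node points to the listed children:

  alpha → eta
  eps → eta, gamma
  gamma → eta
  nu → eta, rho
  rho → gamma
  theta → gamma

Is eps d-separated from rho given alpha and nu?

Enumerating the 4 paths from eps to rho and testing each for blocking by {alpha, nu}:
  1. eps → gamma ← rho — gamma:collider[blocks] ⇒ blocked
  2. eps → gamma → eta ← nu → rho — gamma:chain[open]; eta:collider[blocks]; nu:fork[blocks] ⇒ blocked
  3. eps → eta ← gamma ← rho — eta:collider[blocks]; gamma:chain[open] ⇒ blocked
  4. eps → eta ← nu → rho — eta:collider[blocks]; nu:fork[blocks] ⇒ blocked
Since every path is blocked, d-separation holds.

Yes — eps and rho are d-separated given {alpha, nu}.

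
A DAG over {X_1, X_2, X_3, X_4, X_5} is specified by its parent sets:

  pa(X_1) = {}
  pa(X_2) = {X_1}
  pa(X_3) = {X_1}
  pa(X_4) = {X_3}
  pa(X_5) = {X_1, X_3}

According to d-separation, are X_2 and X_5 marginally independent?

We examine all 2 paths between X_2 and X_5:
Path 1: X_2 ← X_1 → X_3 → X_5
  X_1 is a fork and X_1 is not conditioned on; X_3 is a chain and X_3 is not conditioned on — no node blocks this path, so it is active.
Path 2: X_2 ← X_1 → X_5
  X_1 is a fork and X_1 is not conditioned on — no node blocks this path, so it is active.
Because an active path exists, X_2 and X_5 are not d-separated.

No — X_2 and X_5 are not d-separated given ∅.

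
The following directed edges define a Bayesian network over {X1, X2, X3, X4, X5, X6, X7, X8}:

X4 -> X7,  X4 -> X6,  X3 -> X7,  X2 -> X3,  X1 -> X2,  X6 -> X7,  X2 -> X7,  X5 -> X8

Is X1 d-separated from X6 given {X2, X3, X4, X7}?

Yes

We examine all 4 paths between X1 and X6:
Path 1: X1 → X2 → X7 ← X4 → X6
  X2 is a chain here and X2 is conditioned on, so the path is blocked at X2.
Path 2: X1 → X2 → X7 ← X6
  X2 is a chain here and X2 is conditioned on, so the path is blocked at X2.
Path 3: X1 → X2 → X3 → X7 ← X4 → X6
  X2 is a chain here and X2 is conditioned on, so the path is blocked at X2.
Path 4: X1 → X2 → X3 → X7 ← X6
  X2 is a chain here and X2 is conditioned on, so the path is blocked at X2.
Every path is blocked, so X1 and X6 are d-separated given {X2, X3, X4, X7}.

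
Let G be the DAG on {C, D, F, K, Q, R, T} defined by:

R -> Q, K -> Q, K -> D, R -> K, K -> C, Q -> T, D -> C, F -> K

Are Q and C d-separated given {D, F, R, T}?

No

We examine all 4 paths between Q and C:
  1. Q ← K → C — K:fork[open] ⇒ active
  2. Q ← K → D → C — K:fork[open]; D:chain[blocks] ⇒ blocked
  3. Q ← R → K → C — R:fork[blocks]; K:chain[open] ⇒ blocked
  4. Q ← R → K → D → C — R:fork[blocks]; K:chain[open]; D:chain[blocks] ⇒ blocked
Since the path Q ← K → C is active, Q and C are not d-separated given {D, F, R, T}.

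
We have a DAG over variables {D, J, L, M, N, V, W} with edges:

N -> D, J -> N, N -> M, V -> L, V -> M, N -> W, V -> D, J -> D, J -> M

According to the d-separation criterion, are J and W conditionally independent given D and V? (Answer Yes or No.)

5 paths connect J and W; each must be blocked for d-separation to hold:
Path 1: J → D ← V → M ← N → W
  V is a fork here and V is conditioned on, so the path is blocked at V.
Path 2: J → D ← N → W
  D is a collider and D is conditioned on, which opens it; N is a fork and N is not conditioned on — no node blocks this path, so it is active.
Path 3: J → N → W
  N is a chain and N is not conditioned on — no node blocks this path, so it is active.
Path 4: J → M ← V → D ← N → W
  M is a collider here and neither M nor any of its descendants is conditioned on, so the collider stays closed — the path is blocked at M.
Path 5: J → M ← N → W
  M is a collider here and neither M nor any of its descendants is conditioned on, so the collider stays closed — the path is blocked at M.
Because an active path exists, J and W are not d-separated.

No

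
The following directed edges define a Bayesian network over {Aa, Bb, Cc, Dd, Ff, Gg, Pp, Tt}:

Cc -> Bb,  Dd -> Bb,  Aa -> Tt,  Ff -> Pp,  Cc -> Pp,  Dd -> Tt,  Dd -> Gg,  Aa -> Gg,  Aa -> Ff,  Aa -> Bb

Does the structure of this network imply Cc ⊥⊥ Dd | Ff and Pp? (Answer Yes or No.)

Yes

We examine all 6 paths between Cc and Dd:
Path 1: Cc → Bb ← Aa → Tt ← Dd
  Bb is a collider here and neither Bb nor any of its descendants is conditioned on, so the collider stays closed — the path is blocked at Bb.
Path 2: Cc → Bb ← Aa → Gg ← Dd
  Bb is a collider here and neither Bb nor any of its descendants is conditioned on, so the collider stays closed — the path is blocked at Bb.
Path 3: Cc → Bb ← Dd
  Bb is a collider here and neither Bb nor any of its descendants is conditioned on, so the collider stays closed — the path is blocked at Bb.
Path 4: Cc → Pp ← Ff ← Aa → Tt ← Dd
  Ff is a chain here and Ff is conditioned on, so the path is blocked at Ff.
Path 5: Cc → Pp ← Ff ← Aa → Bb ← Dd
  Ff is a chain here and Ff is conditioned on, so the path is blocked at Ff.
Path 6: Cc → Pp ← Ff ← Aa → Gg ← Dd
  Ff is a chain here and Ff is conditioned on, so the path is blocked at Ff.
All paths are blocked; Cc ⊥ Dd | {Ff, Pp} holds.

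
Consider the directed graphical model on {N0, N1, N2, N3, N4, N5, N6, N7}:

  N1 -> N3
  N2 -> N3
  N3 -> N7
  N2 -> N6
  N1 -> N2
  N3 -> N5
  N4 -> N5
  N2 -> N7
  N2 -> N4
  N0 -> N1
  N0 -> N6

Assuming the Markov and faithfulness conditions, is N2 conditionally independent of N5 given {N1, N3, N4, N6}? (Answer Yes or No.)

5 paths connect N2 and N5; each must be blocked for d-separation to hold:
Path 1: N2 → N4 → N5
  N4 is a chain here and N4 is conditioned on, so the path is blocked at N4.
Path 2: N2 → N7 ← N3 → N5
  N7 is a collider here and neither N7 nor any of its descendants is conditioned on, so the collider stays closed — the path is blocked at N7.
Path 3: N2 ← N1 → N3 → N5
  N1 is a fork here and N1 is conditioned on, so the path is blocked at N1.
Path 4: N2 → N6 ← N0 → N1 → N3 → N5
  N1 is a chain here and N1 is conditioned on, so the path is blocked at N1.
Path 5: N2 → N3 → N5
  N3 is a chain here and N3 is conditioned on, so the path is blocked at N3.
All paths are blocked; N2 ⊥ N5 | {N1, N3, N4, N6} holds.

Yes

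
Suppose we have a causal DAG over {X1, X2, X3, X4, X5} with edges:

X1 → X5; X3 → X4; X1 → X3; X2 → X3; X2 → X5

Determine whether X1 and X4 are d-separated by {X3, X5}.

There are 2 undirected paths between X1 and X4; checking each against the conditioning set {X3, X5}:
Path 1: X1 → X3 → X4
  X3 is a chain here and X3 is conditioned on, so the path is blocked at X3.
Path 2: X1 → X5 ← X2 → X3 → X4
  X3 is a chain here and X3 is conditioned on, so the path is blocked at X3.
Every path is blocked, so X1 and X4 are d-separated given {X3, X5}.

Yes — X1 and X4 are d-separated given {X3, X5}.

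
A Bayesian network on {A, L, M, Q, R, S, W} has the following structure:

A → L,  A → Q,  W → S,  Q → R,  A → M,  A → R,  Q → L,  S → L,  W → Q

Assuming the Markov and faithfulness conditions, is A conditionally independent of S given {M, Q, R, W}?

There are 6 undirected paths between A and S; checking each against the conditioning set {M, Q, R, W}:
Path 1: A → L ← Q ← W → S
  L is a collider here and neither L nor any of its descendants is conditioned on, so the collider stays closed — the path is blocked at L.
Path 2: A → L ← S
  L is a collider here and neither L nor any of its descendants is conditioned on, so the collider stays closed — the path is blocked at L.
Path 3: A → R ← Q ← W → S
  Q is a chain here and Q is conditioned on, so the path is blocked at Q.
Path 4: A → R ← Q → L ← S
  Q is a fork here and Q is conditioned on, so the path is blocked at Q.
Path 5: A → Q ← W → S
  W is a fork here and W is conditioned on, so the path is blocked at W.
Path 6: A → Q → L ← S
  Q is a chain here and Q is conditioned on, so the path is blocked at Q.
All paths are blocked; A ⊥ S | {M, Q, R, W} holds.

Yes — A and S are d-separated given {M, Q, R, W}.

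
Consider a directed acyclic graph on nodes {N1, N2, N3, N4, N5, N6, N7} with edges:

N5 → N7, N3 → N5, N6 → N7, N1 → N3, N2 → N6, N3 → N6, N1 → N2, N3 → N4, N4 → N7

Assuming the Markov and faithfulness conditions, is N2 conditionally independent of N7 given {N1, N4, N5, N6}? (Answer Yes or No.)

There are 6 undirected paths between N2 and N7; checking each against the conditioning set {N1, N4, N5, N6}:
Path 1: N2 ← N1 → N3 → N4 → N7
  N1 is a fork here and N1 is conditioned on, so the path is blocked at N1.
Path 2: N2 ← N1 → N3 → N6 → N7
  N1 is a fork here and N1 is conditioned on, so the path is blocked at N1.
Path 3: N2 ← N1 → N3 → N5 → N7
  N1 is a fork here and N1 is conditioned on, so the path is blocked at N1.
Path 4: N2 → N6 ← N3 → N4 → N7
  N4 is a chain here and N4 is conditioned on, so the path is blocked at N4.
Path 5: N2 → N6 ← N3 → N5 → N7
  N5 is a chain here and N5 is conditioned on, so the path is blocked at N5.
Path 6: N2 → N6 → N7
  N6 is a chain here and N6 is conditioned on, so the path is blocked at N6.
All paths are blocked; N2 ⊥ N7 | {N1, N4, N5, N6} holds.

Yes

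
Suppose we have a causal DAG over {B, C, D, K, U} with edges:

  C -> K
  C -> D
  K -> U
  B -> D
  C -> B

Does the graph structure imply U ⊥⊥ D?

No

There are 2 undirected paths between U and D; checking each against the conditioning set ∅:
Path 1: U ← K ← C → D
  K is a chain and K is not conditioned on; C is a fork and C is not conditioned on — no node blocks this path, so it is active.
Path 2: U ← K ← C → B → D
  K is a chain and K is not conditioned on; C is a fork and C is not conditioned on; B is a chain and B is not conditioned on — no node blocks this path, so it is active.
Since the path U ← K ← C → D is active, U and D are not d-separated given ∅.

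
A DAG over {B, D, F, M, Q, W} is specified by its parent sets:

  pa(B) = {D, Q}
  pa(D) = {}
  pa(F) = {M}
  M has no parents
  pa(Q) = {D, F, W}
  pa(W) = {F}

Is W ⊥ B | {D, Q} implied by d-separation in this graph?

We examine all 4 paths between W and B:
Path 1: W → Q ← D → B
  D is a fork here and D is conditioned on, so the path is blocked at D.
Path 2: W → Q → B
  Q is a chain here and Q is conditioned on, so the path is blocked at Q.
Path 3: W ← F → Q ← D → B
  D is a fork here and D is conditioned on, so the path is blocked at D.
Path 4: W ← F → Q → B
  Q is a chain here and Q is conditioned on, so the path is blocked at Q.
Since every path is blocked, d-separation holds.

Yes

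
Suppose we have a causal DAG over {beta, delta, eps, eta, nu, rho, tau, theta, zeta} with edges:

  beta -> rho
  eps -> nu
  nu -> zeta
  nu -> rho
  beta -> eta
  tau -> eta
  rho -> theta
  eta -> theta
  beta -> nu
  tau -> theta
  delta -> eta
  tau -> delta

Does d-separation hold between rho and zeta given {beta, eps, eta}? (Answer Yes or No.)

Enumerating the 5 paths from rho to zeta and testing each for blocking by {beta, eps, eta}:
  1. rho ← beta → nu → zeta — beta:fork[blocks]; nu:chain[open] ⇒ blocked
  2. rho → theta ← tau → delta → eta ← beta → nu → zeta — theta:collider[blocks]; tau:fork[open]; delta:chain[open]; eta:collider[open]; beta:fork[blocks]; nu:chain[open] ⇒ blocked
  3. rho → theta ← tau → eta ← beta → nu → zeta — theta:collider[blocks]; tau:fork[open]; eta:collider[open]; beta:fork[blocks]; nu:chain[open] ⇒ blocked
  4. rho → theta ← eta ← beta → nu → zeta — theta:collider[blocks]; eta:chain[blocks]; beta:fork[blocks]; nu:chain[open] ⇒ blocked
  5. rho ← nu → zeta — nu:fork[open] ⇒ active
Since the path rho ← nu → zeta is active, rho and zeta are not d-separated given {beta, eps, eta}.

No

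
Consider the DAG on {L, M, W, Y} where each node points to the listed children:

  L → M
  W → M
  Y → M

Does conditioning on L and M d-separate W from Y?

No

Only one path connects W and Y:
Path 1: W → M ← Y
  M is a collider and M is conditioned on, which opens it — no node blocks this path, so it is active.
Since the path W → M ← Y is active, W and Y are not d-separated given {L, M}.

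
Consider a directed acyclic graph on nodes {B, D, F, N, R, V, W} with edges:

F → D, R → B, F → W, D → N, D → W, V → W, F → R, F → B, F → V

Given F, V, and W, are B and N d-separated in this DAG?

Yes — B and N are d-separated given {F, V, W}.

We examine all 6 paths between B and N:
Path 1: B ← F → W ← D → N
  F is a fork here and F is conditioned on, so the path is blocked at F.
Path 2: B ← F → V → W ← D → N
  F is a fork here and F is conditioned on, so the path is blocked at F.
Path 3: B ← F → D → N
  F is a fork here and F is conditioned on, so the path is blocked at F.
Path 4: B ← R ← F → W ← D → N
  F is a fork here and F is conditioned on, so the path is blocked at F.
Path 5: B ← R ← F → V → W ← D → N
  F is a fork here and F is conditioned on, so the path is blocked at F.
Path 6: B ← R ← F → D → N
  F is a fork here and F is conditioned on, so the path is blocked at F.
Since every path is blocked, d-separation holds.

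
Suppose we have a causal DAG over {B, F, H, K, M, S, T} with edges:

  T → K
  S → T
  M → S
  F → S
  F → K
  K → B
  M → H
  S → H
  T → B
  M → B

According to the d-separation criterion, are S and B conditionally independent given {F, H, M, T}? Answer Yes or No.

6 paths connect S and B; each must be blocked for d-separation to hold:
Path 1: S ← F → K → B
  F is a fork here and F is conditioned on, so the path is blocked at F.
Path 2: S ← F → K ← T → B
  F is a fork here and F is conditioned on, so the path is blocked at F.
Path 3: S ← M → B
  M is a fork here and M is conditioned on, so the path is blocked at M.
Path 4: S → T → B
  T is a chain here and T is conditioned on, so the path is blocked at T.
Path 5: S → T → K → B
  T is a chain here and T is conditioned on, so the path is blocked at T.
Path 6: S → H ← M → B
  M is a fork here and M is conditioned on, so the path is blocked at M.
All paths are blocked; S ⊥ B | {F, H, M, T} holds.

Yes — S and B are d-separated given {F, H, M, T}.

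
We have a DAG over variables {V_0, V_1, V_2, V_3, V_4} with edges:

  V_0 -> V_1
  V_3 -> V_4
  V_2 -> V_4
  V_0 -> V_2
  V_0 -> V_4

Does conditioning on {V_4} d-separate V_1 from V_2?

No — V_1 and V_2 are not d-separated given {V_4}.

There are 2 undirected paths between V_1 and V_2; checking each against the conditioning set {V_4}:
  1. V_1 ← V_0 → V_2 — V_0:fork[open] ⇒ active
  2. V_1 ← V_0 → V_4 ← V_2 — V_0:fork[open]; V_4:collider[open] ⇒ active
Because an active path exists, V_1 and V_2 are not d-separated.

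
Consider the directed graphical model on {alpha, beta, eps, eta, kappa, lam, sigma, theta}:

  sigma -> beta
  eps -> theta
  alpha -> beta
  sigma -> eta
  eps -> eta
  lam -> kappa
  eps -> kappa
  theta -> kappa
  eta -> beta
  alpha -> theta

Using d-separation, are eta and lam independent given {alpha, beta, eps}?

Yes — eta and lam are d-separated given {alpha, beta, eps}.

6 paths connect eta and lam; each must be blocked for d-separation to hold:
Path 1: eta ← eps → theta → kappa ← lam
  eps is a fork here and eps is conditioned on, so the path is blocked at eps.
Path 2: eta ← eps → kappa ← lam
  eps is a fork here and eps is conditioned on, so the path is blocked at eps.
Path 3: eta → beta ← alpha → theta ← eps → kappa ← lam
  alpha is a fork here and alpha is conditioned on, so the path is blocked at alpha.
Path 4: eta → beta ← alpha → theta → kappa ← lam
  alpha is a fork here and alpha is conditioned on, so the path is blocked at alpha.
Path 5: eta ← sigma → beta ← alpha → theta ← eps → kappa ← lam
  alpha is a fork here and alpha is conditioned on, so the path is blocked at alpha.
Path 6: eta ← sigma → beta ← alpha → theta → kappa ← lam
  alpha is a fork here and alpha is conditioned on, so the path is blocked at alpha.
Since every path is blocked, d-separation holds.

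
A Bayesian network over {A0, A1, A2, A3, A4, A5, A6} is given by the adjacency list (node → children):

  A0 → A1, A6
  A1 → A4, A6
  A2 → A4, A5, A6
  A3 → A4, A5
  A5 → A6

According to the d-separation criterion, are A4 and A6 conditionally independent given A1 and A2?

No

Enumerating the 6 paths from A4 to A6 and testing each for blocking by {A1, A2}:
Path 1: A4 ← A2 → A5 → A6
  A2 is a fork here and A2 is conditioned on, so the path is blocked at A2.
Path 2: A4 ← A2 → A6
  A2 is a fork here and A2 is conditioned on, so the path is blocked at A2.
Path 3: A4 ← A3 → A5 ← A2 → A6
  A5 is a collider here and neither A5 nor any of its descendants is conditioned on, so the collider stays closed — the path is blocked at A5.
Path 4: A4 ← A3 → A5 → A6
  A3 is a fork and A3 is not conditioned on; A5 is a chain and A5 is not conditioned on — no node blocks this path, so it is active.
Path 5: A4 ← A1 ← A0 → A6
  A1 is a chain here and A1 is conditioned on, so the path is blocked at A1.
Path 6: A4 ← A1 → A6
  A1 is a fork here and A1 is conditioned on, so the path is blocked at A1.
Because an active path exists, A4 and A6 are not d-separated.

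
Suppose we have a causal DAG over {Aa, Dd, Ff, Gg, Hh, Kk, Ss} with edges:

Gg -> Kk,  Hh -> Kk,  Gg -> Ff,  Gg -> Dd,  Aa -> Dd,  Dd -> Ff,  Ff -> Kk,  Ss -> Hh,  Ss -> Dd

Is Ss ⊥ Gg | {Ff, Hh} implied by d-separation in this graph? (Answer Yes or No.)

6 paths connect Ss and Gg; each must be blocked for d-separation to hold:
  1. Ss → Hh → Kk ← Ff ← Gg — Hh:chain[blocks]; Kk:collider[blocks]; Ff:chain[blocks] ⇒ blocked
  2. Ss → Hh → Kk ← Ff ← Dd ← Gg — Hh:chain[blocks]; Kk:collider[blocks]; Ff:chain[blocks]; Dd:chain[open] ⇒ blocked
  3. Ss → Hh → Kk ← Gg — Hh:chain[blocks]; Kk:collider[blocks] ⇒ blocked
  4. Ss → Dd → Ff → Kk ← Gg — Dd:chain[open]; Ff:chain[blocks]; Kk:collider[blocks] ⇒ blocked
  5. Ss → Dd → Ff ← Gg — Dd:chain[open]; Ff:collider[open] ⇒ active
  6. Ss → Dd ← Gg — Dd:collider[open] ⇒ active
Since the path Ss → Dd → Ff ← Gg is active, Ss and Gg are not d-separated given {Ff, Hh}.

No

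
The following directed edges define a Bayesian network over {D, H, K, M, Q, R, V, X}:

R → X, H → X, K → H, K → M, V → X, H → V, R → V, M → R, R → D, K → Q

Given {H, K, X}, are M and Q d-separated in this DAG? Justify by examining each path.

There are 5 undirected paths between M and Q; checking each against the conditioning set {H, K, X}:
Path 1: M ← K → Q
  K is a fork here and K is conditioned on, so the path is blocked at K.
Path 2: M → R → V → X ← H ← K → Q
  H is a chain here and H is conditioned on, so the path is blocked at H.
Path 3: M → R → V ← H ← K → Q
  H is a chain here and H is conditioned on, so the path is blocked at H.
Path 4: M → R → X ← V ← H ← K → Q
  H is a chain here and H is conditioned on, so the path is blocked at H.
Path 5: M → R → X ← H ← K → Q
  H is a chain here and H is conditioned on, so the path is blocked at H.
Every path is blocked, so M and Q are d-separated given {H, K, X}.

Yes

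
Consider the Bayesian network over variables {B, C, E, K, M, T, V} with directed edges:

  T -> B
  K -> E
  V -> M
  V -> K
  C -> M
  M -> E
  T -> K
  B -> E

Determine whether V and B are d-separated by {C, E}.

No

There are 4 undirected paths between V and B; checking each against the conditioning set {C, E}:
Path 1: V → K → E ← B
  K is a chain and K is not conditioned on; E is a collider and E is conditioned on, which opens it — no node blocks this path, so it is active.
Path 2: V → K ← T → B
  K is a collider and its descendant E is conditioned on, which opens it; T is a fork and T is not conditioned on — no node blocks this path, so it is active.
Path 3: V → M → E ← B
  M is a chain and M is not conditioned on; E is a collider and E is conditioned on, which opens it — no node blocks this path, so it is active.
Path 4: V → M → E ← K ← T → B
  M is a chain and M is not conditioned on; E is a collider and E is conditioned on, which opens it; K is a chain and K is not conditioned on; T is a fork and T is not conditioned on — no node blocks this path, so it is active.
Since the path V → K → E ← B is active, V and B are not d-separated given {C, E}.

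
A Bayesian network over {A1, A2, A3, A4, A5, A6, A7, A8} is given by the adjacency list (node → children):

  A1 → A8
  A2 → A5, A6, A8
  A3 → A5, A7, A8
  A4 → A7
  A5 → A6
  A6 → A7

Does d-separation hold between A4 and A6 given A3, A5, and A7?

No

We examine all 5 paths between A4 and A6:
Path 1: A4 → A7 ← A6
  A7 is a collider and A7 is conditioned on, which opens it — no node blocks this path, so it is active.
Path 2: A4 → A7 ← A3 → A5 → A6
  A3 is a fork here and A3 is conditioned on, so the path is blocked at A3.
Path 3: A4 → A7 ← A3 → A5 ← A2 → A6
  A3 is a fork here and A3 is conditioned on, so the path is blocked at A3.
Path 4: A4 → A7 ← A3 → A8 ← A2 → A5 → A6
  A3 is a fork here and A3 is conditioned on, so the path is blocked at A3.
Path 5: A4 → A7 ← A3 → A8 ← A2 → A6
  A3 is a fork here and A3 is conditioned on, so the path is blocked at A3.
At least one path is unblocked, so d-separation fails.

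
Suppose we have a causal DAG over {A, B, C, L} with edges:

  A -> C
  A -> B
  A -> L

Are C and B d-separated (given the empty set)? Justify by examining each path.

Only one path connects C and B:
Path 1: C ← A → B
  A is a fork and A is not conditioned on — no node blocks this path, so it is active.
Because an active path exists, C and B are not d-separated.

No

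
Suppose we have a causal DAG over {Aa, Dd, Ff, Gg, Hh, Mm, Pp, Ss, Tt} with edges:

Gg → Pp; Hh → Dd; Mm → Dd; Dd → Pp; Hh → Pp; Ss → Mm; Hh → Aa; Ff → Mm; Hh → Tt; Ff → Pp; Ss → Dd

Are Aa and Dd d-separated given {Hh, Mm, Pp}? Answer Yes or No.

Yes

There are 4 undirected paths between Aa and Dd; checking each against the conditioning set {Hh, Mm, Pp}:
Path 1: Aa ← Hh → Dd
  Hh is a fork here and Hh is conditioned on, so the path is blocked at Hh.
Path 2: Aa ← Hh → Pp ← Dd
  Hh is a fork here and Hh is conditioned on, so the path is blocked at Hh.
Path 3: Aa ← Hh → Pp ← Ff → Mm → Dd
  Hh is a fork here and Hh is conditioned on, so the path is blocked at Hh.
Path 4: Aa ← Hh → Pp ← Ff → Mm ← Ss → Dd
  Hh is a fork here and Hh is conditioned on, so the path is blocked at Hh.
Every path is blocked, so Aa and Dd are d-separated given {Hh, Mm, Pp}.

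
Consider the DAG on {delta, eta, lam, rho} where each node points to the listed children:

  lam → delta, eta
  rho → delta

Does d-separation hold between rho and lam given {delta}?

There is one path between rho and lam:
Path 1: rho → delta ← lam
  delta is a collider and delta is conditioned on, which opens it — no node blocks this path, so it is active.
Because an active path exists, rho and lam are not d-separated.

No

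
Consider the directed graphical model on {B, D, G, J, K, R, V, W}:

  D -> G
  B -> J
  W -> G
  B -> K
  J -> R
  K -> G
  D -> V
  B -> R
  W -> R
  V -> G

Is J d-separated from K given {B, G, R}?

We examine all 4 paths between J and K:
Path 1: J ← B → R ← W → G ← K
  B is a fork here and B is conditioned on, so the path is blocked at B.
Path 2: J ← B → K
  B is a fork here and B is conditioned on, so the path is blocked at B.
Path 3: J → R ← B → K
  B is a fork here and B is conditioned on, so the path is blocked at B.
Path 4: J → R ← W → G ← K
  R is a collider and R is conditioned on, which opens it; W is a fork and W is not conditioned on; G is a collider and G is conditioned on, which opens it — no node blocks this path, so it is active.
Because an active path exists, J and K are not d-separated.

No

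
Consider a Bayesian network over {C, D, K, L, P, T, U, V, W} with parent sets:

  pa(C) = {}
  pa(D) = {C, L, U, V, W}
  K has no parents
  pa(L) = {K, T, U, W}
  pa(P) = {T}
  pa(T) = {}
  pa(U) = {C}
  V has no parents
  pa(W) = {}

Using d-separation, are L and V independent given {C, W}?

Yes

We examine all 4 paths between L and V:
  1. L ← U → D ← V — U:fork[open]; D:collider[blocks] ⇒ blocked
  2. L ← U ← C → D ← V — U:chain[open]; C:fork[blocks]; D:collider[blocks] ⇒ blocked
  3. L → D ← V — D:collider[blocks] ⇒ blocked
  4. L ← W → D ← V — W:fork[blocks]; D:collider[blocks] ⇒ blocked
Every path is blocked, so L and V are d-separated given {C, W}.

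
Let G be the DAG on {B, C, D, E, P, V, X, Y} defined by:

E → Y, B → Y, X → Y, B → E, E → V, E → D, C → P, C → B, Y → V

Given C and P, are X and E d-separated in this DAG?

3 paths connect X and E; each must be blocked for d-separation to hold:
  1. X → Y → V ← E — Y:chain[open]; V:collider[blocks] ⇒ blocked
  2. X → Y ← E — Y:collider[blocks] ⇒ blocked
  3. X → Y ← B → E — Y:collider[blocks]; B:fork[open] ⇒ blocked
Every path is blocked, so X and E are d-separated given {C, P}.

Yes — X and E are d-separated given {C, P}.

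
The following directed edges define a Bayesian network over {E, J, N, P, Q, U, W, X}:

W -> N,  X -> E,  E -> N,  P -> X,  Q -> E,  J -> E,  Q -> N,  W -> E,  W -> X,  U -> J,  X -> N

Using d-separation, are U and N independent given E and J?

6 paths connect U and N; each must be blocked for d-separation to hold:
Path 1: U → J → E ← W → N
  J is a chain here and J is conditioned on, so the path is blocked at J.
Path 2: U → J → E ← W → X → N
  J is a chain here and J is conditioned on, so the path is blocked at J.
Path 3: U → J → E ← Q → N
  J is a chain here and J is conditioned on, so the path is blocked at J.
Path 4: U → J → E → N
  J is a chain here and J is conditioned on, so the path is blocked at J.
Path 5: U → J → E ← X ← W → N
  J is a chain here and J is conditioned on, so the path is blocked at J.
Path 6: U → J → E ← X → N
  J is a chain here and J is conditioned on, so the path is blocked at J.
All paths are blocked; U ⊥ N | {E, J} holds.

Yes — U and N are d-separated given {E, J}.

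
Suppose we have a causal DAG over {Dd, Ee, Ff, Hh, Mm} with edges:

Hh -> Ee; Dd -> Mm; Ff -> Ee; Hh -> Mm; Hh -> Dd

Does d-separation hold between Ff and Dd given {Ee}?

2 paths connect Ff and Dd; each must be blocked for d-separation to hold:
Path 1: Ff → Ee ← Hh → Dd
  Ee is a collider and Ee is conditioned on, which opens it; Hh is a fork and Hh is not conditioned on — no node blocks this path, so it is active.
Path 2: Ff → Ee ← Hh → Mm ← Dd
  Mm is a collider here and neither Mm nor any of its descendants is conditioned on, so the collider stays closed — the path is blocked at Mm.
Because an active path exists, Ff and Dd are not d-separated.

No — Ff and Dd are not d-separated given {Ee}.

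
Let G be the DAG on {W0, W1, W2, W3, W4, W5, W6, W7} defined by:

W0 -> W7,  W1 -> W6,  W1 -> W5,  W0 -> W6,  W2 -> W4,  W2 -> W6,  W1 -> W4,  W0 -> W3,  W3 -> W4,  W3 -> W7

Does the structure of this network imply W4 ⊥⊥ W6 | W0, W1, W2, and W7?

Enumerating the 4 paths from W4 to W6 and testing each for blocking by {W0, W1, W2, W7}:
Path 1: W4 ← W3 → W7 ← W0 → W6
  W0 is a fork here and W0 is conditioned on, so the path is blocked at W0.
Path 2: W4 ← W3 ← W0 → W6
  W0 is a fork here and W0 is conditioned on, so the path is blocked at W0.
Path 3: W4 ← W1 → W6
  W1 is a fork here and W1 is conditioned on, so the path is blocked at W1.
Path 4: W4 ← W2 → W6
  W2 is a fork here and W2 is conditioned on, so the path is blocked at W2.
All paths are blocked; W4 ⊥ W6 | {W0, W1, W2, W7} holds.

Yes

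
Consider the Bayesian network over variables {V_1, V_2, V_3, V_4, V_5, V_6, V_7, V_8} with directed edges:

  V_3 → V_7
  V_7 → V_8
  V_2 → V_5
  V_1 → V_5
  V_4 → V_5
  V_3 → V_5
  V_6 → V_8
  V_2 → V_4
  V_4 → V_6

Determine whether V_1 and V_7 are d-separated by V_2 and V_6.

3 paths connect V_1 and V_7; each must be blocked for d-separation to hold:
Path 1: V_1 → V_5 ← V_3 → V_7
  V_5 is a collider here and neither V_5 nor any of its descendants is conditioned on, so the collider stays closed — the path is blocked at V_5.
Path 2: V_1 → V_5 ← V_4 → V_6 → V_8 ← V_7
  V_5 is a collider here and neither V_5 nor any of its descendants is conditioned on, so the collider stays closed — the path is blocked at V_5.
Path 3: V_1 → V_5 ← V_2 → V_4 → V_6 → V_8 ← V_7
  V_5 is a collider here and neither V_5 nor any of its descendants is conditioned on, so the collider stays closed — the path is blocked at V_5.
Since every path is blocked, d-separation holds.

Yes — V_1 and V_7 are d-separated given {V_2, V_6}.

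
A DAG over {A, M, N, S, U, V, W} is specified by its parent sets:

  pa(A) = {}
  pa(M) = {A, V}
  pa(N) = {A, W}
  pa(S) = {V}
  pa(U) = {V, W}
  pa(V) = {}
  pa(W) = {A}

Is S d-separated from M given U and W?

Enumerating the 3 paths from S to M and testing each for blocking by {U, W}:
Path 1: S ← V → U ← W → N ← A → M
  W is a fork here and W is conditioned on, so the path is blocked at W.
Path 2: S ← V → U ← W ← A → M
  W is a chain here and W is conditioned on, so the path is blocked at W.
Path 3: S ← V → M
  V is a fork and V is not conditioned on — no node blocks this path, so it is active.
Because an active path exists, S and M are not d-separated.

No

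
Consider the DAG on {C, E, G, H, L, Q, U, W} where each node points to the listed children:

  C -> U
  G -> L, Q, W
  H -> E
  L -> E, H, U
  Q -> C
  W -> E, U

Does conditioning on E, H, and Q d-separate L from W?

No

Enumerating the 6 paths from L to W and testing each for blocking by {E, H, Q}:
Path 1: L ← G → Q → C → U ← W
  Q is a chain here and Q is conditioned on, so the path is blocked at Q.
Path 2: L ← G → W
  G is a fork and G is not conditioned on — no node blocks this path, so it is active.
Path 3: L → U ← C ← Q ← G → W
  U is a collider here and neither U nor any of its descendants is conditioned on, so the collider stays closed — the path is blocked at U.
Path 4: L → U ← W
  U is a collider here and neither U nor any of its descendants is conditioned on, so the collider stays closed — the path is blocked at U.
Path 5: L → H → E ← W
  H is a chain here and H is conditioned on, so the path is blocked at H.
Path 6: L → E ← W
  E is a collider and E is conditioned on, which opens it — no node blocks this path, so it is active.
At least one path is unblocked, so d-separation fails.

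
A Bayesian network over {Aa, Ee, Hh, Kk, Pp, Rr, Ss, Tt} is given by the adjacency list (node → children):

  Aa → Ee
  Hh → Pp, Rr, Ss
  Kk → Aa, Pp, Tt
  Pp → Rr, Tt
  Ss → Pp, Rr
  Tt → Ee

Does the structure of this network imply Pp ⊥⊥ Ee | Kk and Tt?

4 paths connect Pp and Ee; each must be blocked for d-separation to hold:
Path 1: Pp ← Kk → Aa → Ee
  Kk is a fork here and Kk is conditioned on, so the path is blocked at Kk.
Path 2: Pp ← Kk → Tt → Ee
  Kk is a fork here and Kk is conditioned on, so the path is blocked at Kk.
Path 3: Pp → Tt ← Kk → Aa → Ee
  Kk is a fork here and Kk is conditioned on, so the path is blocked at Kk.
Path 4: Pp → Tt → Ee
  Tt is a chain here and Tt is conditioned on, so the path is blocked at Tt.
All paths are blocked; Pp ⊥ Ee | {Kk, Tt} holds.

Yes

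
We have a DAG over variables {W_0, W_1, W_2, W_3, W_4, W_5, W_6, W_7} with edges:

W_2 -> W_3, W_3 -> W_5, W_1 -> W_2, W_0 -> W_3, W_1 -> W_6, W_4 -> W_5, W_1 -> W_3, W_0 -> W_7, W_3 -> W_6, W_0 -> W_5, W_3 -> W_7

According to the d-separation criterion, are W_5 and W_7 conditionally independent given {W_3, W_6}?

Enumerating the 4 paths from W_5 to W_7 and testing each for blocking by {W_3, W_6}:
Path 1: W_5 ← W_0 → W_7
  W_0 is a fork and W_0 is not conditioned on — no node blocks this path, so it is active.
Path 2: W_5 ← W_0 → W_3 → W_7
  W_3 is a chain here and W_3 is conditioned on, so the path is blocked at W_3.
Path 3: W_5 ← W_3 → W_7
  W_3 is a fork here and W_3 is conditioned on, so the path is blocked at W_3.
Path 4: W_5 ← W_3 ← W_0 → W_7
  W_3 is a chain here and W_3 is conditioned on, so the path is blocked at W_3.
At least one path is unblocked, so d-separation fails.

No — W_5 and W_7 are not d-separated given {W_3, W_6}.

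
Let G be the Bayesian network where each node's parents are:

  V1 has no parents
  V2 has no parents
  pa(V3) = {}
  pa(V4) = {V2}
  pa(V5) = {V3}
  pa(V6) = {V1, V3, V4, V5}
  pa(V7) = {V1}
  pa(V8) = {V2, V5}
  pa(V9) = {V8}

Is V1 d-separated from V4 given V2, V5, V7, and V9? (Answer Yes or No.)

Yes

There are 3 undirected paths between V1 and V4; checking each against the conditioning set {V2, V5, V7, V9}:
Path 1: V1 → V6 ← V4
  V6 is a collider here and neither V6 nor any of its descendants is conditioned on, so the collider stays closed — the path is blocked at V6.
Path 2: V1 → V6 ← V3 → V5 → V8 ← V2 → V4
  V6 is a collider here and neither V6 nor any of its descendants is conditioned on, so the collider stays closed — the path is blocked at V6.
Path 3: V1 → V6 ← V5 → V8 ← V2 → V4
  V6 is a collider here and neither V6 nor any of its descendants is conditioned on, so the collider stays closed — the path is blocked at V6.
Every path is blocked, so V1 and V4 are d-separated given {V2, V5, V7, V9}.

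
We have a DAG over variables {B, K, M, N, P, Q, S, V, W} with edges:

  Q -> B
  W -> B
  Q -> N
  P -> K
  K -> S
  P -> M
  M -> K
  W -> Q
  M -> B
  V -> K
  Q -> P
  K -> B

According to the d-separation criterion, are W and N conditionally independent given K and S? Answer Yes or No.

No

Enumerating the 6 paths from W to N and testing each for blocking by {K, S}:
Path 1: W → Q → N
  Q is a chain and Q is not conditioned on — no node blocks this path, so it is active.
Path 2: W → B ← Q → N
  B is a collider here and neither B nor any of its descendants is conditioned on, so the collider stays closed — the path is blocked at B.
Path 3: W → B ← M ← P ← Q → N
  B is a collider here and neither B nor any of its descendants is conditioned on, so the collider stays closed — the path is blocked at B.
Path 4: W → B ← M → K ← P ← Q → N
  B is a collider here and neither B nor any of its descendants is conditioned on, so the collider stays closed — the path is blocked at B.
Path 5: W → B ← K ← P ← Q → N
  B is a collider here and neither B nor any of its descendants is conditioned on, so the collider stays closed — the path is blocked at B.
Path 6: W → B ← K ← M ← P ← Q → N
  B is a collider here and neither B nor any of its descendants is conditioned on, so the collider stays closed — the path is blocked at B.
Because an active path exists, W and N are not d-separated.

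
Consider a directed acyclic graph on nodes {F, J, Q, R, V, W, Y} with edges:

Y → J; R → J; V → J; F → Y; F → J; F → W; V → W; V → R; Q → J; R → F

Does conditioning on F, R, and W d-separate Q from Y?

Yes

6 paths connect Q and Y; each must be blocked for d-separation to hold:
Path 1: Q → J ← V → W ← F → Y
  J is a collider here and neither J nor any of its descendants is conditioned on, so the collider stays closed — the path is blocked at J.
Path 2: Q → J ← V → R → F → Y
  J is a collider here and neither J nor any of its descendants is conditioned on, so the collider stays closed — the path is blocked at J.
Path 3: Q → J ← F → Y
  J is a collider here and neither J nor any of its descendants is conditioned on, so the collider stays closed — the path is blocked at J.
Path 4: Q → J ← Y
  J is a collider here and neither J nor any of its descendants is conditioned on, so the collider stays closed — the path is blocked at J.
Path 5: Q → J ← R ← V → W ← F → Y
  J is a collider here and neither J nor any of its descendants is conditioned on, so the collider stays closed — the path is blocked at J.
Path 6: Q → J ← R → F → Y
  J is a collider here and neither J nor any of its descendants is conditioned on, so the collider stays closed — the path is blocked at J.
All paths are blocked; Q ⊥ Y | {F, R, W} holds.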